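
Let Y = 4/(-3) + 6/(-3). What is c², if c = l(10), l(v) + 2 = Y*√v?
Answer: 1036/9 + 40*√10/3 ≈ 157.27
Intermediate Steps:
Y = -10/3 (Y = 4*(-⅓) + 6*(-⅓) = -4/3 - 2 = -10/3 ≈ -3.3333)
l(v) = -2 - 10*√v/3
c = -2 - 10*√10/3 ≈ -12.541
c² = (-2 - 10*√10/3)²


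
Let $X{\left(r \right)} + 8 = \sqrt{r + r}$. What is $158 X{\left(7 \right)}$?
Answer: $-1264 + 158 \sqrt{14} \approx -672.82$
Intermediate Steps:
$X{\left(r \right)} = -8 + \sqrt{2} \sqrt{r}$ ($X{\left(r \right)} = -8 + \sqrt{r + r} = -8 + \sqrt{2 r} = -8 + \sqrt{2} \sqrt{r}$)
$158 X{\left(7 \right)} = 158 \left(-8 + \sqrt{2} \sqrt{7}\right) = 158 \left(-8 + \sqrt{14}\right) = -1264 + 158 \sqrt{14}$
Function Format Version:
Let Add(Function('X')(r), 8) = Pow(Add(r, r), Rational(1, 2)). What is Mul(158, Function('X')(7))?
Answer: Add(-1264, Mul(158, Pow(14, Rational(1, 2)))) ≈ -672.82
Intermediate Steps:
Function('X')(r) = Add(-8, Mul(Pow(2, Rational(1, 2)), Pow(r, Rational(1, 2)))) (Function('X')(r) = Add(-8, Pow(Add(r, r), Rational(1, 2))) = Add(-8, Pow(Mul(2, r), Rational(1, 2))) = Add(-8, Mul(Pow(2, Rational(1, 2)), Pow(r, Rational(1, 2)))))
Mul(158, Function('X')(7)) = Mul(158, Add(-8, Mul(Pow(2, Rational(1, 2)), Pow(7, Rational(1, 2))))) = Mul(158, Add(-8, Pow(14, Rational(1, 2)))) = Add(-1264, Mul(158, Pow(14, Rational(1, 2))))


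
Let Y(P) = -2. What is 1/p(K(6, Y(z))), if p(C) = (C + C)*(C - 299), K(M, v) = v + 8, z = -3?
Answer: -1/3516 ≈ -0.00028441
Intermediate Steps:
K(M, v) = 8 + v
p(C) = 2*C*(-299 + C) (p(C) = (2*C)*(-299 + C) = 2*C*(-299 + C))
1/p(K(6, Y(z))) = 1/(2*(8 - 2)*(-299 + (8 - 2))) = 1/(2*6*(-299 + 6)) = 1/(2*6*(-293)) = 1/(-3516) = -1/3516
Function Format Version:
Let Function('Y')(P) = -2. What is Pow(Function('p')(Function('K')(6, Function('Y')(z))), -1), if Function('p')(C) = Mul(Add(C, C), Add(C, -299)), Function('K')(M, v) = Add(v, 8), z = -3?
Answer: Rational(-1, 3516) ≈ -0.00028441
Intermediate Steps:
Function('K')(M, v) = Add(8, v)
Function('p')(C) = Mul(2, C, Add(-299, C)) (Function('p')(C) = Mul(Mul(2, C), Add(-299, C)) = Mul(2, C, Add(-299, C)))
Pow(Function('p')(Function('K')(6, Function('Y')(z))), -1) = Pow(Mul(2, Add(8, -2), Add(-299, Add(8, -2))), -1) = Pow(Mul(2, 6, Add(-299, 6)), -1) = Pow(Mul(2, 6, -293), -1) = Pow(-3516, -1) = Rational(-1, 3516)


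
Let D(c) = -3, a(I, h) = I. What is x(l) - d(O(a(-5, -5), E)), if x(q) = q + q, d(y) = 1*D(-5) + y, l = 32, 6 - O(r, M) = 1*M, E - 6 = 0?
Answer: 67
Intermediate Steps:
E = 6 (E = 6 + 0 = 6)
O(r, M) = 6 - M
d(y) = -3 + y (d(y) = 1*(-3) + y = -3 + y)
x(q) = 2*q
x(l) - d(O(a(-5, -5), E)) = 2*32 - (-3 + (6 - 1*6)) = 64 - (-3 + (6 - 6)) = 64 - (-3 + 0) = 64 - 1*(-3) = 64 + 3 = 67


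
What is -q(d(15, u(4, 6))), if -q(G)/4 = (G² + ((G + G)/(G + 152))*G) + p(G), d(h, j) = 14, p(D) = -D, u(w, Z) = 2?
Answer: 61208/83 ≈ 737.45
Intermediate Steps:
q(G) = -4*G² + 4*G - 8*G²/(152 + G) (q(G) = -4*((G² + ((G + G)/(G + 152))*G) - G) = -4*((G² + ((2*G)/(152 + G))*G) - G) = -4*((G² + (2*G/(152 + G))*G) - G) = -4*((G² + 2*G²/(152 + G)) - G) = -4*(G² - G + 2*G²/(152 + G)) = -4*G² + 4*G - 8*G²/(152 + G))
-q(d(15, u(4, 6))) = -4*14*(152 - 1*14² - 153*14)/(152 + 14) = -4*14*(152 - 1*196 - 2142)/166 = -4*14*(152 - 196 - 2142)/166 = -4*14*(-2186)/166 = -1*(-61208/83) = 61208/83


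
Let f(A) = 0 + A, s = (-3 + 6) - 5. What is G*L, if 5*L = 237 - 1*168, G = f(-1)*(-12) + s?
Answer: 138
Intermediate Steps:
s = -2 (s = 3 - 5 = -2)
f(A) = A
G = 10 (G = -1*(-12) - 2 = 12 - 2 = 10)
L = 69/5 (L = (237 - 1*168)/5 = (237 - 168)/5 = (⅕)*69 = 69/5 ≈ 13.800)
G*L = 10*(69/5) = 138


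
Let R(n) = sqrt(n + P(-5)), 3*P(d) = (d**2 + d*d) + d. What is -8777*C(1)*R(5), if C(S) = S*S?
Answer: -17554*sqrt(5) ≈ -39252.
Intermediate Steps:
P(d) = d/3 + 2*d**2/3 (P(d) = ((d**2 + d*d) + d)/3 = ((d**2 + d**2) + d)/3 = (2*d**2 + d)/3 = (d + 2*d**2)/3 = d/3 + 2*d**2/3)
C(S) = S**2
R(n) = sqrt(15 + n) (R(n) = sqrt(n + (1/3)*(-5)*(1 + 2*(-5))) = sqrt(n + (1/3)*(-5)*(1 - 10)) = sqrt(n + (1/3)*(-5)*(-9)) = sqrt(n + 15) = sqrt(15 + n))
-8777*C(1)*R(5) = -8777*1**2*sqrt(15 + 5) = -8777*sqrt(20) = -8777*2*sqrt(5) = -17554*sqrt(5)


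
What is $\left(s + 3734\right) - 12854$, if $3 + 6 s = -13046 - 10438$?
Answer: $- \frac{26069}{2} \approx -13035.0$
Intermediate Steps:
$s = - \frac{7829}{2}$ ($s = - \frac{1}{2} + \frac{-13046 - 10438}{6} = - \frac{1}{2} + \frac{1}{6} \left(-23484\right) = - \frac{1}{2} - 3914 = - \frac{7829}{2} \approx -3914.5$)
$\left(s + 3734\right) - 12854 = \left(- \frac{7829}{2} + 3734\right) - 12854 = - \frac{361}{2} - 12854 = - \frac{26069}{2}$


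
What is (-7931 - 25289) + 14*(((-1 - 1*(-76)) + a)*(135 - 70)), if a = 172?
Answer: 191550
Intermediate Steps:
(-7931 - 25289) + 14*(((-1 - 1*(-76)) + a)*(135 - 70)) = (-7931 - 25289) + 14*(((-1 - 1*(-76)) + 172)*(135 - 70)) = -33220 + 14*(((-1 + 76) + 172)*65) = -33220 + 14*((75 + 172)*65) = -33220 + 14*(247*65) = -33220 + 14*16055 = -33220 + 224770 = 191550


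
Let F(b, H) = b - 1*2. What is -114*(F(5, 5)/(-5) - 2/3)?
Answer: 722/5 ≈ 144.40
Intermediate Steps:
F(b, H) = -2 + b (F(b, H) = b - 2 = -2 + b)
-114*(F(5, 5)/(-5) - 2/3) = -114*((-2 + 5)/(-5) - 2/3) = -114*(3*(-1/5) - 2*1/3) = -114*(-3/5 - 2/3) = -114*(-19/15) = 722/5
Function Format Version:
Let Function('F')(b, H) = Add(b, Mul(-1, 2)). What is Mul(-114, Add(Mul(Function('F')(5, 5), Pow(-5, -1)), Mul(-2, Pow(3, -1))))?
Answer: Rational(722, 5) ≈ 144.40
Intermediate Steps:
Function('F')(b, H) = Add(-2, b) (Function('F')(b, H) = Add(b, -2) = Add(-2, b))
Mul(-114, Add(Mul(Function('F')(5, 5), Pow(-5, -1)), Mul(-2, Pow(3, -1)))) = Mul(-114, Add(Mul(Add(-2, 5), Pow(-5, -1)), Mul(-2, Pow(3, -1)))) = Mul(-114, Add(Mul(3, Rational(-1, 5)), Mul(-2, Rational(1, 3)))) = Mul(-114, Add(Rational(-3, 5), Rational(-2, 3))) = Mul(-114, Rational(-19, 15)) = Rational(722, 5)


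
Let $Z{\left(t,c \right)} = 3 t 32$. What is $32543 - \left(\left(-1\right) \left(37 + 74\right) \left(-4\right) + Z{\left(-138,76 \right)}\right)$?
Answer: $45347$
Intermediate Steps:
$Z{\left(t,c \right)} = 96 t$
$32543 - \left(\left(-1\right) \left(37 + 74\right) \left(-4\right) + Z{\left(-138,76 \right)}\right) = 32543 + \left(\left(37 + 74\right) \left(-4\right) - 96 \left(-138\right)\right) = 32543 + \left(111 \left(-4\right) - -13248\right) = 32543 + \left(-444 + 13248\right) = 32543 + 12804 = 45347$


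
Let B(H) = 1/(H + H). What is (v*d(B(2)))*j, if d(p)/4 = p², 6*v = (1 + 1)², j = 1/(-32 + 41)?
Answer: 1/54 ≈ 0.018519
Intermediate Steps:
j = ⅑ (j = 1/9 = ⅑ ≈ 0.11111)
v = ⅔ (v = (1 + 1)²/6 = (⅙)*2² = (⅙)*4 = ⅔ ≈ 0.66667)
B(H) = 1/(2*H)
d(p) = 4*p²
(v*d(B(2)))*j = (2*(4*((½)/2)²)/3)*(⅑) = (2*(4*((½)*(½))²)/3)*(⅑) = (2*(4*(¼)²)/3)*(⅑) = (2*(4*(1/16))/3)*(⅑) = ((⅔)*(¼))*(⅑) = (⅙)*(⅑) = 1/54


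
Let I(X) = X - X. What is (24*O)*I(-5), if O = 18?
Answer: 0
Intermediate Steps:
I(X) = 0
(24*O)*I(-5) = (24*18)*0 = 432*0 = 0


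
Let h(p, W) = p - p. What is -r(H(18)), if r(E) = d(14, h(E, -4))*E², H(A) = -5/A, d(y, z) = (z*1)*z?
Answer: 0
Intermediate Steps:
h(p, W) = 0
d(y, z) = z² (d(y, z) = z*z = z²)
r(E) = 0 (r(E) = 0²*E² = 0*E² = 0)
-r(H(18)) = -1*0 = 0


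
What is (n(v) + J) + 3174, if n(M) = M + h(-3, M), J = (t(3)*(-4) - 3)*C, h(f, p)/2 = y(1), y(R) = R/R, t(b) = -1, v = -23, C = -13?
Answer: 3140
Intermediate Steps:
y(R) = 1
h(f, p) = 2 (h(f, p) = 2*1 = 2)
J = -13 (J = (-1*(-4) - 3)*(-13) = (4 - 3)*(-13) = 1*(-13) = -13)
n(M) = 2 + M (n(M) = M + 2 = 2 + M)
(n(v) + J) + 3174 = ((2 - 23) - 13) + 3174 = (-21 - 13) + 3174 = -34 + 3174 = 3140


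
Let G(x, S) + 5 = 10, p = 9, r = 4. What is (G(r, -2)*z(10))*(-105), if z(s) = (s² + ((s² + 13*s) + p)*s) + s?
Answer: -1312500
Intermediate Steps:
G(x, S) = 5 (G(x, S) = -5 + 10 = 5)
z(s) = s + s² + s*(9 + s² + 13*s) (z(s) = (s² + ((s² + 13*s) + 9)*s) + s = (s² + (9 + s² + 13*s)*s) + s = (s² + s*(9 + s² + 13*s)) + s = s + s² + s*(9 + s² + 13*s))
(G(r, -2)*z(10))*(-105) = (5*(10*(10 + 10² + 14*10)))*(-105) = (5*(10*(10 + 100 + 140)))*(-105) = (5*(10*250))*(-105) = (5*2500)*(-105) = 12500*(-105) = -1312500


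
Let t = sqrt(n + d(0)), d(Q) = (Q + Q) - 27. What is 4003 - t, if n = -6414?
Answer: 4003 - I*sqrt(6441) ≈ 4003.0 - 80.256*I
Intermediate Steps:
d(Q) = -27 + 2*Q (d(Q) = 2*Q - 27 = -27 + 2*Q)
t = I*sqrt(6441) (t = sqrt(-6414 + (-27 + 2*0)) = sqrt(-6414 + (-27 + 0)) = sqrt(-6414 - 27) = sqrt(-6441) = I*sqrt(6441) ≈ 80.256*I)
4003 - t = 4003 - I*sqrt(6441)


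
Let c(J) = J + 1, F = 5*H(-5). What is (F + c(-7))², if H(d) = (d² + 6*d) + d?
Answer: 3136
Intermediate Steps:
H(d) = d² + 7*d
F = -50 (F = 5*(-5*(7 - 5)) = 5*(-5*2) = 5*(-10) = -50)
c(J) = 1 + J
(F + c(-7))² = (-50 + (1 - 7))² = (-50 - 6)² = (-56)² = 3136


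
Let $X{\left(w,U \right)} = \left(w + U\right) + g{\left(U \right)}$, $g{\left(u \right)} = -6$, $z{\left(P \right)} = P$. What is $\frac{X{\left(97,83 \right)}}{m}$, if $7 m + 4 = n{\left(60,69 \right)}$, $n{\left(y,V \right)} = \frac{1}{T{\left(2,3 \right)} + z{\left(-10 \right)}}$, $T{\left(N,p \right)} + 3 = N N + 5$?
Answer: $- \frac{4872}{17} \approx -286.59$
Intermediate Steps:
$T{\left(N,p \right)} = 2 + N^{2}$ ($T{\left(N,p \right)} = -3 + \left(N N + 5\right) = -3 + \left(N^{2} + 5\right) = -3 + \left(5 + N^{2}\right) = 2 + N^{2}$)
$n{\left(y,V \right)} = - \frac{1}{4}$ ($n{\left(y,V \right)} = \frac{1}{\left(2 + 2^{2}\right) - 10} = \frac{1}{\left(2 + 4\right) - 10} = \frac{1}{6 - 10} = \frac{1}{-4} = - \frac{1}{4}$)
$m = - \frac{17}{28}$ ($m = - \frac{4}{7} + \frac{1}{7} \left(- \frac{1}{4}\right) = - \frac{4}{7} - \frac{1}{28} = - \frac{17}{28} \approx -0.60714$)
$X{\left(w,U \right)} = -6 + U + w$ ($X{\left(w,U \right)} = \left(w + U\right) - 6 = \left(U + w\right) - 6 = -6 + U + w$)
$\frac{X{\left(97,83 \right)}}{m} = \frac{-6 + 83 + 97}{- \frac{17}{28}} = 174 \left(- \frac{28}{17}\right) = - \frac{4872}{17}$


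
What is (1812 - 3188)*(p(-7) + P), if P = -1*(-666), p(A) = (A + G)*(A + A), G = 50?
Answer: -88064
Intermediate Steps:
p(A) = 2*A*(50 + A) (p(A) = (A + 50)*(A + A) = (50 + A)*(2*A) = 2*A*(50 + A))
P = 666
(1812 - 3188)*(p(-7) + P) = (1812 - 3188)*(2*(-7)*(50 - 7) + 666) = -1376*(2*(-7)*43 + 666) = -1376*(-602 + 666) = -1376*64 = -88064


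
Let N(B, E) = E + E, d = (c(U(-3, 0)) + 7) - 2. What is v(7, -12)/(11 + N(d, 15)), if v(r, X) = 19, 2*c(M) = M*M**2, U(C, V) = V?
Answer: 19/41 ≈ 0.46341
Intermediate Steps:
c(M) = M**3/2 (c(M) = (M*M**2)/2 = M**3/2)
d = 5 (d = ((1/2)*0**3 + 7) - 2 = ((1/2)*0 + 7) - 2 = (0 + 7) - 2 = 7 - 2 = 5)
N(B, E) = 2*E
v(7, -12)/(11 + N(d, 15)) = 19/(11 + 2*15) = 19/(11 + 30) = 19/41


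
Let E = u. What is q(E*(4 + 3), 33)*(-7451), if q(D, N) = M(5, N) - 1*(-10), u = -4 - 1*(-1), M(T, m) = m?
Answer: -320393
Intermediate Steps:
u = -3 (u = -4 + 1 = -3)
E = -3
q(D, N) = 10 + N (q(D, N) = N - 1*(-10) = N + 10 = 10 + N)
q(E*(4 + 3), 33)*(-7451) = (10 + 33)*(-7451) = 43*(-7451) = -320393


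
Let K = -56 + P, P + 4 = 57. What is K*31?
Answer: -93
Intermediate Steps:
P = 53 (P = -4 + 57 = 53)
K = -3 (K = -56 + 53 = -3)
K*31 = -3*31 = -93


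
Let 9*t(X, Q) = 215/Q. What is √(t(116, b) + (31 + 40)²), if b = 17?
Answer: 4*√819706/51 ≈ 71.010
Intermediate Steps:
t(X, Q) = 215/(9*Q) (t(X, Q) = (215/Q)/9 = 215/(9*Q))
√(t(116, b) + (31 + 40)²) = √((215/9)/17 + (31 + 40)²) = √((215/9)*(1/17) + 71²) = √(215/153 + 5041) = √(771488/153) = 4*√819706/51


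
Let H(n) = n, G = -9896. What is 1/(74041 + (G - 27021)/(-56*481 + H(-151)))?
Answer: 27087/2005585484 ≈ 1.3506e-5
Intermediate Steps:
1/(74041 + (G - 27021)/(-56*481 + H(-151))) = 1/(74041 + (-9896 - 27021)/(-56*481 - 151)) = 1/(74041 - 36917/(-26936 - 151)) = 1/(74041 - 36917/(-27087)) = 1/(74041 - 36917*(-1/27087)) = 1/(74041 + 36917/27087) = 1/(2005585484/27087) = 27087/2005585484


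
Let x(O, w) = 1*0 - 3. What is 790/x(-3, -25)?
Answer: -790/3 ≈ -263.33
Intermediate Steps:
x(O, w) = -3 (x(O, w) = 0 - 3 = -3)
790/x(-3, -25) = 790/(-3) = 790*(-1/3) = -790/3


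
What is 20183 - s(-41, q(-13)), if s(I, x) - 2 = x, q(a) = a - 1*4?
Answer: 20198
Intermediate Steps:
q(a) = -4 + a (q(a) = a - 4 = -4 + a)
s(I, x) = 2 + x
20183 - s(-41, q(-13)) = 20183 - (2 + (-4 - 13)) = 20183 - (2 - 17) = 20183 - 1*(-15) = 20183 + 15 = 20198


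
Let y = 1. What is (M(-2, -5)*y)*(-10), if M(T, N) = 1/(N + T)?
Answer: 10/7 ≈ 1.4286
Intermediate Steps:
(M(-2, -5)*y)*(-10) = (1/(-5 - 2))*(-10) = (1/(-7))*(-10) = -⅐*1*(-10) = -⅐*(-10) = 10/7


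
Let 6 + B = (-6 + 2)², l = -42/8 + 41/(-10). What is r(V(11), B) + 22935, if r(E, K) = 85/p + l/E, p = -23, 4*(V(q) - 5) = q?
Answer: 81745799/3565 ≈ 22930.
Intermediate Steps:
V(q) = 5 + q/4
l = -187/20 (l = -42*⅛ + 41*(-⅒) = -21/4 - 41/10 = -187/20 ≈ -9.3500)
B = 10 (B = -6 + (-6 + 2)² = -6 + (-4)² = -6 + 16 = 10)
r(E, K) = -85/23 - 187/(20*E) (r(E, K) = 85/(-23) - 187/(20*E) = 85*(-1/23) - 187/(20*E) = -85/23 - 187/(20*E))
r(V(11), B) + 22935 = 17*(-253 - 100*(5 + (¼)*11))/(460*(5 + (¼)*11)) + 22935 = 17*(-253 - 100*(5 + 11/4))/(460*(5 + 11/4)) + 22935 = 17*(-253 - 100*31/4)/(460*(31/4)) + 22935 = (17/460)*(4/31)*(-253 - 775) + 22935 = (17/460)*(4/31)*(-1028) + 22935 = -17476/3565 + 22935 = 81745799/3565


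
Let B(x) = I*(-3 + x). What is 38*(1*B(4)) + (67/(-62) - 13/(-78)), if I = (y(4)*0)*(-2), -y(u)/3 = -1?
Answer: -85/93 ≈ -0.91398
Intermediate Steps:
y(u) = 3 (y(u) = -3*(-1) = 3)
I = 0 (I = (3*0)*(-2) = 0*(-2) = 0)
B(x) = 0 (B(x) = 0*(-3 + x) = 0)
38*(1*B(4)) + (67/(-62) - 13/(-78)) = 38*(1*0) + (67/(-62) - 13/(-78)) = 38*0 + (67*(-1/62) - 13*(-1/78)) = 0 + (-67/62 + ⅙) = 0 - 85/93 = -85/93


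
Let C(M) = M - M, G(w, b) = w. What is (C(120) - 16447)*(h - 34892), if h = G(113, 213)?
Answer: 572010213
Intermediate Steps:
h = 113
C(M) = 0
(C(120) - 16447)*(h - 34892) = (0 - 16447)*(113 - 34892) = -16447*(-34779) = 572010213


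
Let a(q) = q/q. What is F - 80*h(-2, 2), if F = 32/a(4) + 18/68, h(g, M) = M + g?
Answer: 1097/34 ≈ 32.265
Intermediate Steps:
a(q) = 1
F = 1097/34 (F = 32/1 + 18/68 = 32*1 + 18*(1/68) = 32 + 9/34 = 1097/34 ≈ 32.265)
F - 80*h(-2, 2) = 1097/34 - 80*(2 - 2) = 1097/34 - 80*0 = 1097/34 + 0 = 1097/34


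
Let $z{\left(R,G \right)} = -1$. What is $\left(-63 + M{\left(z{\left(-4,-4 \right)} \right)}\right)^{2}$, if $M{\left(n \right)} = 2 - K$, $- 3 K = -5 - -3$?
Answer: $\frac{34225}{9} \approx 3802.8$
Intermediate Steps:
$K = \frac{2}{3}$ ($K = - \frac{-5 - -3}{3} = - \frac{-5 + 3}{3} = \left(- \frac{1}{3}\right) \left(-2\right) = \frac{2}{3} \approx 0.66667$)
$M{\left(n \right)} = \frac{4}{3}$ ($M{\left(n \right)} = 2 - \frac{2}{3} = \frac{4}{3}$)
$\left(-63 + M{\left(z{\left(-4,-4 \right)} \right)}\right)^{2} = \left(-63 + \frac{4}{3}\right)^{2} = \left(- \frac{185}{3}\right)^{2} = \frac{34225}{9}$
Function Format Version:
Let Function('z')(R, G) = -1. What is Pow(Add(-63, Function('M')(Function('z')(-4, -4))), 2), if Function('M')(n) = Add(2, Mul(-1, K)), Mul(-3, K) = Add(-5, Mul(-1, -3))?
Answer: Rational(34225, 9) ≈ 3802.8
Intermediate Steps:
K = Rational(2, 3) (K = Mul(Rational(-1, 3), Add(-5, Mul(-1, -3))) = Mul(Rational(-1, 3), Add(-5, 3)) = Mul(Rational(-1, 3), -2) = Rational(2, 3) ≈ 0.66667)
Function('M')(n) = Rational(4, 3) (Function('M')(n) = Add(2, Mul(-1, Rational(2, 3))) = Add(2, Rational(-2, 3)) = Rational(4, 3))
Pow(Add(-63, Function('M')(Function('z')(-4, -4))), 2) = Pow(Add(-63, Rational(4, 3)), 2) = Pow(Rational(-185, 3), 2) = Rational(34225, 9)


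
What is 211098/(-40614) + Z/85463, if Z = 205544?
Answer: -230788199/82642721 ≈ -2.7926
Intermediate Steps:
211098/(-40614) + Z/85463 = 211098/(-40614) + 205544/85463 = 211098*(-1/40614) + 205544*(1/85463) = -35183/6769 + 205544/85463 = -230788199/82642721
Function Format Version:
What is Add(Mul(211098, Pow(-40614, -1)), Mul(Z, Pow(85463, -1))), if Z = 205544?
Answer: Rational(-230788199, 82642721) ≈ -2.7926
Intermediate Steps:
Add(Mul(211098, Pow(-40614, -1)), Mul(Z, Pow(85463, -1))) = Add(Mul(211098, Pow(-40614, -1)), Mul(205544, Pow(85463, -1))) = Add(Mul(211098, Rational(-1, 40614)), Mul(205544, Rational(1, 85463))) = Add(Rational(-35183, 6769), Rational(205544, 85463)) = Rational(-230788199, 82642721)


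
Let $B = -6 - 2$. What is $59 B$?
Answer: $-472$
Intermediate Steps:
$B = -8$
$59 B = 59 \left(-8\right) = -472$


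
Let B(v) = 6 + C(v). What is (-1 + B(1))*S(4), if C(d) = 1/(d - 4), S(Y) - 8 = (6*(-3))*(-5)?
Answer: 1372/3 ≈ 457.33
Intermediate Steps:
S(Y) = 98 (S(Y) = 8 + (6*(-3))*(-5) = 8 - 18*(-5) = 8 + 90 = 98)
C(d) = 1/(-4 + d)
B(v) = 6 + 1/(-4 + v)
(-1 + B(1))*S(4) = (-1 + (-23 + 6*1)/(-4 + 1))*98 = (-1 + (-23 + 6)/(-3))*98 = (-1 - 1/3*(-17))*98 = (-1 + 17/3)*98 = (14/3)*98 = 1372/3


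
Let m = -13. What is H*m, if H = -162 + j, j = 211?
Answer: -637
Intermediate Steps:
H = 49 (H = -162 + 211 = 49)
H*m = 49*(-13) = -637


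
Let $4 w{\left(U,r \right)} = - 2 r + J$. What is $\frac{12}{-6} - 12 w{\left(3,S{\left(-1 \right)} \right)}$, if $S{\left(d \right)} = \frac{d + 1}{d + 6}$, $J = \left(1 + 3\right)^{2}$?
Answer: $-50$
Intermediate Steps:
$J = 16$ ($J = 4^{2} = 16$)
$S{\left(d \right)} = \frac{1 + d}{6 + d}$
$w{\left(U,r \right)} = 4 - \frac{r}{2}$ ($w{\left(U,r \right)} = \frac{- 2 r + 16}{4} = \frac{16 - 2 r}{4} = 4 - \frac{r}{2}$)
$\frac{12}{-6} - 12 w{\left(3,S{\left(-1 \right)} \right)} = \frac{12}{-6} - 12 \left(4 - \frac{\frac{1}{6 - 1} \left(1 - 1\right)}{2}\right) = 12 \left(- \frac{1}{6}\right) - 12 \left(4 - \frac{\frac{1}{5} \cdot 0}{2}\right) = -2 - 12 \left(4 - \frac{\frac{1}{5} \cdot 0}{2}\right) = -2 - 12 \left(4 - 0\right) = -2 - 12 \left(4 + 0\right) = -2 - 48 = -50$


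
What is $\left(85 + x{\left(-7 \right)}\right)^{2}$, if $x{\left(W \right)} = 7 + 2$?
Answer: $8836$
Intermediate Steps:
$x{\left(W \right)} = 9$
$\left(85 + x{\left(-7 \right)}\right)^{2} = \left(85 + 9\right)^{2} = 94^{2} = 8836$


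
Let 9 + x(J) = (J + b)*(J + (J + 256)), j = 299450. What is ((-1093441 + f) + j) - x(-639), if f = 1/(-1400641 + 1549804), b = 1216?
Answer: -30472210943/149163 ≈ -2.0429e+5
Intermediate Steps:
f = 1/149163 ≈ 6.7041e-6
x(J) = -9 + (256 + 2*J)*(1216 + J) (x(J) = -9 + (J + 1216)*(J + (J + 256)) = -9 + (1216 + J)*(J + (256 + J)) = -9 + (1216 + J)*(256 + 2*J) = -9 + (256 + 2*J)*(1216 + J))
((-1093441 + f) + j) - x(-639) = ((-1093441 + 1/149163) + 299450) - (311287 + 2*(-639)² + 2688*(-639)) = (-163100939882/149163 + 299450) - (311287 + 2*408321 - 1717632) = -118434079532/149163 - (311287 + 816642 - 1717632) = -118434079532/149163 - 1*(-589703) = -118434079532/149163 + 589703 = -30472210943/149163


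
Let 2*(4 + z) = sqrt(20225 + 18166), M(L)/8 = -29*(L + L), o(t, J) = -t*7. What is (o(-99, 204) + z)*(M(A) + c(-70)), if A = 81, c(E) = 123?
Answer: -25810629 - 37461*sqrt(38391)/2 ≈ -2.9481e+7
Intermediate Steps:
o(t, J) = -7*t
M(L) = -464*L (M(L) = 8*(-29*(L + L)) = 8*(-58*L) = -464*L)
z = -4 + sqrt(38391)/2 (z = -4 + sqrt(20225 + 18166)/2 = -4 + sqrt(38391)/2 ≈ 93.968)
(o(-99, 204) + z)*(M(A) + c(-70)) = (-7*(-99) + (-4 + sqrt(38391)/2))*(-464*81 + 123) = (693 + (-4 + sqrt(38391)/2))*(-37584 + 123) = (689 + sqrt(38391)/2)*(-37461) = -25810629 - 37461*sqrt(38391)/2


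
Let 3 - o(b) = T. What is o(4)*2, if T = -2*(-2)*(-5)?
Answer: 46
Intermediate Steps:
T = -20 (T = 4*(-5) = -20)
o(b) = 23 (o(b) = 3 - 1*(-20) = 3 + 20 = 23)
o(4)*2 = 23*2 = 46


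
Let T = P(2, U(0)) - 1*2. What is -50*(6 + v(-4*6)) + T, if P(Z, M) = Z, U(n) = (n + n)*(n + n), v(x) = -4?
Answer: -100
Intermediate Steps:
U(n) = 4*n² (U(n) = (2*n)*(2*n) = 4*n²)
T = 0 (T = 2 - 1*2 = 2 - 2 = 0)
-50*(6 + v(-4*6)) + T = -50*(6 - 4) + 0 = -50*2 + 0 = -100 + 0 = -100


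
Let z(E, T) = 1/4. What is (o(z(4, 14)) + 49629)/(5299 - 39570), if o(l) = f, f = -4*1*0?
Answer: -49629/34271 ≈ -1.4481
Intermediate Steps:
z(E, T) = ¼
f = 0 (f = -4*0 = 0)
o(l) = 0
(o(z(4, 14)) + 49629)/(5299 - 39570) = (0 + 49629)/(5299 - 39570) = 49629/(-34271) = 49629*(-1/34271) = -49629/34271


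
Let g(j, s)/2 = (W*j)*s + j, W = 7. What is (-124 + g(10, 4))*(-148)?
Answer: -67488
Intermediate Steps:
g(j, s) = 2*j + 14*j*s (g(j, s) = 2*((7*j)*s + j) = 2*(7*j*s + j) = 2*(j + 7*j*s) = 2*j + 14*j*s)
(-124 + g(10, 4))*(-148) = (-124 + 2*10*(1 + 7*4))*(-148) = (-124 + 2*10*(1 + 28))*(-148) = (-124 + 2*10*29)*(-148) = (-124 + 580)*(-148) = 456*(-148) = -67488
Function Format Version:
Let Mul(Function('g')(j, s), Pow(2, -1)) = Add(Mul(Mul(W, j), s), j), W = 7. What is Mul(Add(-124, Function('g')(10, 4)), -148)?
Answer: -67488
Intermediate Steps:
Function('g')(j, s) = Add(Mul(2, j), Mul(14, j, s)) (Function('g')(j, s) = Mul(2, Add(Mul(Mul(7, j), s), j)) = Mul(2, Add(Mul(7, j, s), j)) = Mul(2, Add(j, Mul(7, j, s))) = Add(Mul(2, j), Mul(14, j, s)))
Mul(Add(-124, Function('g')(10, 4)), -148) = Mul(Add(-124, Mul(2, 10, Add(1, Mul(7, 4)))), -148) = Mul(Add(-124, Mul(2, 10, Add(1, 28))), -148) = Mul(Add(-124, Mul(2, 10, 29)), -148) = Mul(Add(-124, 580), -148) = Mul(456, -148) = -67488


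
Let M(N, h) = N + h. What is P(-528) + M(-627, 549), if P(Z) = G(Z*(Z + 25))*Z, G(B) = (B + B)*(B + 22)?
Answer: -74490983322702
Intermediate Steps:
G(B) = 2*B*(22 + B) (G(B) = (2*B)*(22 + B) = 2*B*(22 + B))
P(Z) = 2*Z²*(22 + Z*(25 + Z))*(25 + Z) (P(Z) = (2*(Z*(Z + 25))*(22 + Z*(Z + 25)))*Z = (2*(Z*(25 + Z))*(22 + Z*(25 + Z)))*Z = (2*Z*(22 + Z*(25 + Z))*(25 + Z))*Z = 2*Z²*(22 + Z*(25 + Z))*(25 + Z))
P(-528) + M(-627, 549) = 2*(-528)²*(22 - 528*(25 - 528))*(25 - 528) + (-627 + 549) = 2*278784*(22 - 528*(-503))*(-503) - 78 = 2*278784*(22 + 265584)*(-503) - 78 = 2*278784*265606*(-503) - 78 = -74490983322624 - 78 = -74490983322702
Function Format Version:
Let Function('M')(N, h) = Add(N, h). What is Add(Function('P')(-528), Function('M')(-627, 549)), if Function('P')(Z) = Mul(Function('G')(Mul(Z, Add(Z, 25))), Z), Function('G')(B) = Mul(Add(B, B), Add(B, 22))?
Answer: -74490983322702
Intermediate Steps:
Function('G')(B) = Mul(2, B, Add(22, B)) (Function('G')(B) = Mul(Mul(2, B), Add(22, B)) = Mul(2, B, Add(22, B)))
Function('P')(Z) = Mul(2, Pow(Z, 2), Add(22, Mul(Z, Add(25, Z))), Add(25, Z)) (Function('P')(Z) = Mul(Mul(2, Mul(Z, Add(Z, 25)), Add(22, Mul(Z, Add(Z, 25)))), Z) = Mul(Mul(2, Mul(Z, Add(25, Z)), Add(22, Mul(Z, Add(25, Z)))), Z) = Mul(Mul(2, Z, Add(22, Mul(Z, Add(25, Z))), Add(25, Z)), Z) = Mul(2, Pow(Z, 2), Add(22, Mul(Z, Add(25, Z))), Add(25, Z)))
Add(Function('P')(-528), Function('M')(-627, 549)) = Add(Mul(2, Pow(-528, 2), Add(22, Mul(-528, Add(25, -528))), Add(25, -528)), Add(-627, 549)) = Add(Mul(2, 278784, Add(22, Mul(-528, -503)), -503), -78) = Add(Mul(2, 278784, Add(22, 265584), -503), -78) = Add(Mul(2, 278784, 265606, -503), -78) = Add(-74490983322624, -78) = -74490983322702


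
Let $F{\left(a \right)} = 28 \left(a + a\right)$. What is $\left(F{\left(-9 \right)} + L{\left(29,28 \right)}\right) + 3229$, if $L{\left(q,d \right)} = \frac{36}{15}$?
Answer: $\frac{13637}{5} \approx 2727.4$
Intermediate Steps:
$L{\left(q,d \right)} = \frac{12}{5}$ ($L{\left(q,d \right)} = 36 \cdot \frac{1}{15} = \frac{12}{5}$)
$F{\left(a \right)} = 56 a$ ($F{\left(a \right)} = 28 \cdot 2 a = 56 a$)
$\left(F{\left(-9 \right)} + L{\left(29,28 \right)}\right) + 3229 = \left(56 \left(-9\right) + \frac{12}{5}\right) + 3229 = \left(-504 + \frac{12}{5}\right) + 3229 = - \frac{2508}{5} + 3229 = \frac{13637}{5}$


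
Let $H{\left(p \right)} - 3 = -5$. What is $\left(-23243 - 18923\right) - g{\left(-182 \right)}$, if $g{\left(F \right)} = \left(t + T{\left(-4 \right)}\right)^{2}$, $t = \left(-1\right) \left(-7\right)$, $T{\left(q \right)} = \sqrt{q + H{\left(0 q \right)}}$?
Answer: $-42209 - 14 i \sqrt{6} \approx -42209.0 - 34.293 i$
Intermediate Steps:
$H{\left(p \right)} = -2$ ($H{\left(p \right)} = 3 - 5 = -2$)
$T{\left(q \right)} = \sqrt{-2 + q}$ ($T{\left(q \right)} = \sqrt{q - 2} = \sqrt{-2 + q}$)
$t = 7$
$g{\left(F \right)} = \left(7 + i \sqrt{6}\right)^{2}$ ($g{\left(F \right)} = \left(7 + \sqrt{-2 - 4}\right)^{2} = \left(7 + \sqrt{-6}\right)^{2} = \left(7 + i \sqrt{6}\right)^{2}$)
$\left(-23243 - 18923\right) - g{\left(-182 \right)} = \left(-23243 - 18923\right) - \left(7 + i \sqrt{6}\right)^{2} = -42166 - \left(7 + i \sqrt{6}\right)^{2}$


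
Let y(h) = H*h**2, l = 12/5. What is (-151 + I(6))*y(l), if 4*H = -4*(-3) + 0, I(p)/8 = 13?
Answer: -20304/25 ≈ -812.16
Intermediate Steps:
I(p) = 104 (I(p) = 8*13 = 104)
l = 12/5 (l = 12*(1/5) = 12/5 ≈ 2.4000)
H = 3 (H = (-4*(-3) + 0)/4 = (12 + 0)/4 = (1/4)*12 = 3)
y(h) = 3*h**2
(-151 + I(6))*y(l) = (-151 + 104)*(3*(12/5)**2) = -141*144/25 = -47*432/25 = -20304/25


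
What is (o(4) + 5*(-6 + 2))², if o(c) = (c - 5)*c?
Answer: 576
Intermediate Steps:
o(c) = c*(-5 + c) (o(c) = (-5 + c)*c = c*(-5 + c))
(o(4) + 5*(-6 + 2))² = (4*(-5 + 4) + 5*(-6 + 2))² = (4*(-1) + 5*(-4))² = (-4 - 20)² = (-24)² = 576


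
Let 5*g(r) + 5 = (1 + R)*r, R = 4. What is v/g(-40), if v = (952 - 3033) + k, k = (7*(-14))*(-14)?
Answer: 709/41 ≈ 17.293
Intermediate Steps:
k = 1372 (k = -98*(-14) = 1372)
g(r) = -1 + r (g(r) = -1 + ((1 + 4)*r)/5 = -1 + (5*r)/5 = -1 + r)
v = -709 (v = (952 - 3033) + 1372 = -2081 + 1372 = -709)
v/g(-40) = -709/(-1 - 40) = -709/(-41) = -709*(-1/41) = 709/41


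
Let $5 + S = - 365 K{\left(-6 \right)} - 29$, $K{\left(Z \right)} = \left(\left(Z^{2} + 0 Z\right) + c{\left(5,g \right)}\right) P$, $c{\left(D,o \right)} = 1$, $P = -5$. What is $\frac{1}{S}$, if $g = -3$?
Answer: $\frac{1}{67491} \approx 1.4817 \cdot 10^{-5}$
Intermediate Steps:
$K{\left(Z \right)} = -5 - 5 Z^{2}$ ($K{\left(Z \right)} = \left(\left(Z^{2} + 0 Z\right) + 1\right) \left(-5\right) = \left(\left(Z^{2} + 0\right) + 1\right) \left(-5\right) = \left(Z^{2} + 1\right) \left(-5\right) = \left(1 + Z^{2}\right) \left(-5\right) = -5 - 5 Z^{2}$)
$S = 67491$ ($S = -5 - \left(29 + 365 \left(-5 - 5 \left(-6\right)^{2}\right)\right) = -5 - \left(29 + 365 \left(-5 - 180\right)\right) = -5 - -67496 = -5 + \left(67525 - 29\right) = -5 + 67496 = 67491$)
$\frac{1}{S} = \frac{1}{67491}$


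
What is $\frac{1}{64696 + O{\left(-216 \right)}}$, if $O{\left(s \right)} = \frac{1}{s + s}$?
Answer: $\frac{432}{27948671} \approx 1.5457 \cdot 10^{-5}$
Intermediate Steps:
$O{\left(s \right)} = \frac{1}{2 s}$
$\frac{1}{64696 + O{\left(-216 \right)}} = \frac{1}{64696 + \frac{1}{2 \left(-216\right)}} = \frac{1}{64696 + \frac{1}{2} \left(- \frac{1}{216}\right)} = \frac{1}{64696 - \frac{1}{432}} = \frac{1}{\frac{27948671}{432}} = \frac{432}{27948671}$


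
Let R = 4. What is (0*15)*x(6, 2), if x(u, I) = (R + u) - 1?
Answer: 0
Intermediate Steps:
x(u, I) = 3 + u (x(u, I) = (4 + u) - 1 = 3 + u)
(0*15)*x(6, 2) = (0*15)*(3 + 6) = 0*9 = 0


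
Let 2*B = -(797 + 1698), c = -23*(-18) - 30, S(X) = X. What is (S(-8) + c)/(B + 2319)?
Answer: 752/2143 ≈ 0.35091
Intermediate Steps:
c = 384 (c = 414 - 30 = 384)
B = -2495/2 (B = (-(797 + 1698))/2 = (-1*2495)/2 = (½)*(-2495) = -2495/2 ≈ -1247.5)
(S(-8) + c)/(B + 2319) = (-8 + 384)/(-2495/2 + 2319) = 376/(2143/2) = 376*(2/2143) = 752/2143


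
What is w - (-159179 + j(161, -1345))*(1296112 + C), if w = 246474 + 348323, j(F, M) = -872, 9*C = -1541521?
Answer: 1620279571010/9 ≈ 1.8003e+11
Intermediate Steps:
C = -1541521/9 (C = (1/9)*(-1541521) = -1541521/9 ≈ -1.7128e+5)
w = 594797
w - (-159179 + j(161, -1345))*(1296112 + C) = 594797 - (-159179 - 872)*(1296112 - 1541521/9) = 594797 - (-160051)*10123487/9 = 594797 - 1*(-1620274217837/9) = 594797 + 1620274217837/9 = 1620279571010/9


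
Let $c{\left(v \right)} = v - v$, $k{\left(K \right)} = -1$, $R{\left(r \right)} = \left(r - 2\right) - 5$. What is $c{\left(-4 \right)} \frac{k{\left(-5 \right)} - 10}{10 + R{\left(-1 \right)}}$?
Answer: $0$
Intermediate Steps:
$R{\left(r \right)} = -7 + r$ ($R{\left(r \right)} = \left(-2 + r\right) - 5 = -7 + r$)
$c{\left(v \right)} = 0$
$c{\left(-4 \right)} \frac{k{\left(-5 \right)} - 10}{10 + R{\left(-1 \right)}} = 0 \frac{-1 - 10}{10 - 8} = 0 \left(- \frac{11}{10 - 8}\right) = 0 \left(- \frac{11}{2}\right) = 0$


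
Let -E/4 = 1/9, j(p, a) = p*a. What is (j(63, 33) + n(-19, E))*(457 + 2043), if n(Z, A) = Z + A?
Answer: 46340000/9 ≈ 5.1489e+6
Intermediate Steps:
j(p, a) = a*p
E = -4/9 ≈ -0.44444
n(Z, A) = A + Z
(j(63, 33) + n(-19, E))*(457 + 2043) = (33*63 + (-4/9 - 19))*(457 + 2043) = (2079 - 175/9)*2500 = (18536/9)*2500 = 46340000/9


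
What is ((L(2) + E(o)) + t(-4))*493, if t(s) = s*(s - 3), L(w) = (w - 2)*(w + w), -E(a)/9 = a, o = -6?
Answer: 40426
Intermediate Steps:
E(a) = -9*a
L(w) = 2*w*(-2 + w) (L(w) = (-2 + w)*(2*w) = 2*w*(-2 + w))
t(s) = s*(-3 + s)
((L(2) + E(o)) + t(-4))*493 = ((2*2*(-2 + 2) - 9*(-6)) - 4*(-3 - 4))*493 = ((2*2*0 + 54) - 4*(-7))*493 = ((0 + 54) + 28)*493 = (54 + 28)*493 = 82*493 = 40426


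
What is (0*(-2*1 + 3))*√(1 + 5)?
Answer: 0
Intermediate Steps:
(0*(-2*1 + 3))*√(1 + 5) = (0*(-2 + 3))*√6 = (0*1)*√6 = 0*√6 = 0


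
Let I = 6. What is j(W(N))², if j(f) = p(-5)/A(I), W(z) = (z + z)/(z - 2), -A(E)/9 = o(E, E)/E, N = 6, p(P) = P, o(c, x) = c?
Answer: 25/81 ≈ 0.30864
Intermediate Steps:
A(E) = -9 (A(E) = -9*E/E = -9*1 = -9)
W(z) = 2*z/(-2 + z) (W(z) = (2*z)/(-2 + z) = 2*z/(-2 + z))
j(f) = 5/9 (j(f) = -5/(-9) = -5*(-⅑) = 5/9)
j(W(N))² = (5/9)² = 25/81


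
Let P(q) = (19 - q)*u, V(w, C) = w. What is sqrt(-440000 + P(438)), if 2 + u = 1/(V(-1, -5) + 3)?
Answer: I*sqrt(1757486)/2 ≈ 662.85*I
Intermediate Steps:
u = -3/2 (u = -2 + 1/(-1 + 3) = -2 + 1/2 = -3/2 ≈ -1.5000)
P(q) = -57/2 + 3*q/2 (P(q) = (19 - q)*(-3/2) = -57/2 + 3*q/2)
sqrt(-440000 + P(438)) = sqrt(-440000 + (-57/2 + (3/2)*438)) = sqrt(-440000 + (-57/2 + 657)) = sqrt(-440000 + 1257/2) = sqrt(-878743/2) = I*sqrt(1757486)/2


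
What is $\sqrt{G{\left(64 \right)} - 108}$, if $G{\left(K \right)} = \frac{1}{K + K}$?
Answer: $\frac{i \sqrt{27646}}{16} \approx 10.392 i$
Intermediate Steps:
$G{\left(K \right)} = \frac{1}{2 K}$
$\sqrt{G{\left(64 \right)} - 108} = \sqrt{\frac{1}{2 \cdot 64} - 108} = \sqrt{\frac{1}{2} \cdot \frac{1}{64} - 108} = \sqrt{\frac{1}{128} - 108} = \sqrt{- \frac{13823}{128}} = \frac{i \sqrt{27646}}{16}$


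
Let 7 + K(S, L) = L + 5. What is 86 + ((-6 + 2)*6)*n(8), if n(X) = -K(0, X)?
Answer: 230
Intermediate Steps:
K(S, L) = -2 + L (K(S, L) = -7 + (L + 5) = -7 + (5 + L) = -2 + L)
n(X) = 2 - X (n(X) = -(-2 + X) = 2 - X)
86 + ((-6 + 2)*6)*n(8) = 86 + ((-6 + 2)*6)*(2 - 1*8) = 86 + (-4*6)*(2 - 8) = 86 - 24*(-6) = 86 + 144 = 230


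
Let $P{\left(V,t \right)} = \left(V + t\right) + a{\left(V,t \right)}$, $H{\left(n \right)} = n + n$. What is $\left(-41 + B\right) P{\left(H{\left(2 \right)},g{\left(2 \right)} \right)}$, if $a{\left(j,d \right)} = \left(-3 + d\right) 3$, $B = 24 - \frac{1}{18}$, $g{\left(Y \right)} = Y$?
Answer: $- \frac{307}{6} \approx -51.167$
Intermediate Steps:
$H{\left(n \right)} = 2 n$
$B = \frac{431}{18}$ ($B = 24 - \frac{1}{18} = \frac{431}{18} \approx 23.944$)
$a{\left(j,d \right)} = -9 + 3 d$
$P{\left(V,t \right)} = -9 + V + 4 t$ ($P{\left(V,t \right)} = \left(V + t\right) + \left(-9 + 3 t\right) = -9 + V + 4 t$)
$\left(-41 + B\right) P{\left(H{\left(2 \right)},g{\left(2 \right)} \right)} = \left(-41 + \frac{431}{18}\right) \left(-9 + 2 \cdot 2 + 4 \cdot 2\right) = - \frac{307 \left(-9 + 4 + 8\right)}{18} = \left(- \frac{307}{18}\right) 3 = - \frac{307}{6}$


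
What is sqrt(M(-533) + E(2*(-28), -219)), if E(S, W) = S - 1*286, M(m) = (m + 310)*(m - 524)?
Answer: sqrt(235369) ≈ 485.15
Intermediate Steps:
M(m) = (-524 + m)*(310 + m) (M(m) = (310 + m)*(-524 + m) = (-524 + m)*(310 + m))
E(S, W) = -286 + S (E(S, W) = S - 286 = -286 + S)
sqrt(M(-533) + E(2*(-28), -219)) = sqrt((-162440 + (-533)**2 - 214*(-533)) + (-286 + 2*(-28))) = sqrt((-162440 + 284089 + 114062) + (-286 - 56)) = sqrt(235711 - 342) = sqrt(235369)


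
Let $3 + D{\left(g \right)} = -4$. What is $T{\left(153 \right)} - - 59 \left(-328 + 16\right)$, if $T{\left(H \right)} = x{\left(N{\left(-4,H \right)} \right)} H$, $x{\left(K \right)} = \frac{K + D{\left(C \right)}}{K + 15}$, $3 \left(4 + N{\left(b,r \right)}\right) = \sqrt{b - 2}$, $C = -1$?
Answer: $\frac{3 \left(- 6085 \sqrt{6} + 204171 i\right)}{\sqrt{6} - 33 i} \approx -18559.0 + 22.589 i$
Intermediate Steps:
$D{\left(g \right)} = -7$ ($D{\left(g \right)} = -3 - 4 = -7$)
$N{\left(b,r \right)} = -4 + \frac{\sqrt{-2 + b}}{3}$ ($N{\left(b,r \right)} = -4 + \frac{\sqrt{b - 2}}{3} = -4 + \frac{\sqrt{-2 + b}}{3}$)
$x{\left(K \right)} = \frac{-7 + K}{15 + K}$ ($x{\left(K \right)} = \frac{K - 7}{K + 15} = \frac{-7 + K}{15 + K}$)
$T{\left(H \right)} = \frac{H \left(-11 + \frac{i \sqrt{6}}{3}\right)}{11 + \frac{i \sqrt{6}}{3}}$ ($T{\left(H \right)} = \frac{-7 - \left(4 - \frac{\sqrt{-2 - 4}}{3}\right)}{15 - \left(4 - \frac{\sqrt{-2 - 4}}{3}\right)} H = \frac{-7 - \left(4 - \frac{\sqrt{-6}}{3}\right)}{15 - \left(4 - \frac{\sqrt{-6}}{3}\right)} H = \frac{-7 - \left(4 - \frac{i \sqrt{6}}{3}\right)}{15 - \left(4 - \frac{i \sqrt{6}}{3}\right)} H = \frac{-11 + \frac{i \sqrt{6}}{3}}{11 + \frac{i \sqrt{6}}{3}} H = \frac{H \left(-11 + \frac{i \sqrt{6}}{3}\right)}{11 + \frac{i \sqrt{6}}{3}}$)
$T{\left(153 \right)} - - 59 \left(-328 + 16\right) = \frac{153 \left(\sqrt{6} + 33 i\right)}{\sqrt{6} - 33 i} - - 59 \left(-328 + 16\right) = \frac{153 \left(\sqrt{6} + 33 i\right)}{\sqrt{6} - 33 i} - \left(-59\right) \left(-312\right) = \frac{153 \left(\sqrt{6} + 33 i\right)}{\sqrt{6} - 33 i} - 18408 = -18408 + \frac{153 \left(\sqrt{6} + 33 i\right)}{\sqrt{6} - 33 i}$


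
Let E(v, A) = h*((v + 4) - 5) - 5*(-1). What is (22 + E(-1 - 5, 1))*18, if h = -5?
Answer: 1116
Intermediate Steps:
E(v, A) = 10 - 5*v (E(v, A) = -5*((v + 4) - 5) - 5*(-1) = -5*((4 + v) - 5) + 5 = -5*(-1 + v) + 5 = (5 - 5*v) + 5 = 10 - 5*v)
(22 + E(-1 - 5, 1))*18 = (22 + (10 - 5*(-1 - 5)))*18 = (22 + (10 - 5*(-6)))*18 = (22 + (10 + 30))*18 = (22 + 40)*18 = 62*18 = 1116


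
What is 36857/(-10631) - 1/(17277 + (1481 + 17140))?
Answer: -1323103217/381631638 ≈ -3.4670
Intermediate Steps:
36857/(-10631) - 1/(17277 + (1481 + 17140)) = 36857*(-1/10631) - 1/(17277 + 18621) = -36857/10631 - 1/35898 = -1323103217/381631638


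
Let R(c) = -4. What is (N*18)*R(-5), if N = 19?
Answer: -1368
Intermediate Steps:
(N*18)*R(-5) = (19*18)*(-4) = 342*(-4) = -1368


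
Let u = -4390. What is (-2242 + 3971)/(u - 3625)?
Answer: -247/1145 ≈ -0.21572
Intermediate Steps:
(-2242 + 3971)/(u - 3625) = (-2242 + 3971)/(-4390 - 3625) = 1729/(-8015) = 1729*(-1/8015) = -247/1145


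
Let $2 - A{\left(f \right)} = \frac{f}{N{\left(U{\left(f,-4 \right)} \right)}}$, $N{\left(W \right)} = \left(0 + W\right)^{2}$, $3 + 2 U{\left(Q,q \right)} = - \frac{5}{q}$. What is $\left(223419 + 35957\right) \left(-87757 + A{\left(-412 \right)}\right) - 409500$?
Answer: $- \frac{1108496342252}{49} \approx -2.2622 \cdot 10^{10}$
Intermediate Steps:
$U{\left(Q,q \right)} = - \frac{3}{2} - \frac{5}{2 q}$ ($U{\left(Q,q \right)} = - \frac{3}{2} + \frac{\left(-5\right) \frac{1}{q}}{2} = - \frac{3}{2} - \frac{5}{2 q}$)
$N{\left(W \right)} = W^{2}$
$A{\left(f \right)} = 2 - \frac{64 f}{49}$ ($A{\left(f \right)} = 2 - \frac{f}{\left(\frac{-5 - -12}{2 \left(-4\right)}\right)^{2}} = 2 - \frac{f}{\left(\frac{1}{2} \left(- \frac{1}{4}\right) \left(-5 + 12\right)\right)^{2}} = 2 - \frac{f}{\left(\frac{1}{2} \left(- \frac{1}{4}\right) 7\right)^{2}} = 2 - \frac{f}{\left(- \frac{7}{8}\right)^{2}} = 2 - \frac{f}{\frac{49}{64}} = 2 - f \frac{64}{49} = 2 - \frac{64 f}{49}$)
$\left(223419 + 35957\right) \left(-87757 + A{\left(-412 \right)}\right) - 409500 = \left(223419 + 35957\right) \left(-87757 + \left(2 - - \frac{26368}{49}\right)\right) - 409500 = 259376 \left(-87757 + \left(2 + \frac{26368}{49}\right)\right) - 409500 = 259376 \left(-87757 + \frac{26466}{49}\right) - 409500 = 259376 \left(- \frac{4273627}{49}\right) - 409500 = - \frac{1108476276752}{49} - 409500 = - \frac{1108496342252}{49}$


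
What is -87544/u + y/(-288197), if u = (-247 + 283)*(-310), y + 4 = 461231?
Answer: 6229102/997605 ≈ 6.2441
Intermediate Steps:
y = 461227 (y = -4 + 461231 = 461227)
u = -11160 (u = 36*(-310) = -11160)
-87544/u + y/(-288197) = -87544/(-11160) + 461227/(-288197) = -87544*(-1/11160) + 461227*(-1/288197) = 353/45 - 35479/22169 = 6229102/997605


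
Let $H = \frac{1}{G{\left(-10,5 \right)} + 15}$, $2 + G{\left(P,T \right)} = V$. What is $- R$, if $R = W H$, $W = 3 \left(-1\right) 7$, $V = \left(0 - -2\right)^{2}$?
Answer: $\frac{21}{17} \approx 1.2353$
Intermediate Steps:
$V = 4$ ($V = \left(0 + \left(-2 + 4\right)\right)^{2} = \left(0 + 2\right)^{2} = 2^{2} = 4$)
$G{\left(P,T \right)} = 2$ ($G{\left(P,T \right)} = -2 + 4 = 2$)
$W = -21$ ($W = \left(-3\right) 7 = -21$)
$H = \frac{1}{17}$ ($H = \frac{1}{2 + 15} = \frac{1}{17} \approx 0.058824$)
$R = - \frac{21}{17}$ ($R = \left(-21\right) \frac{1}{17} = - \frac{21}{17} \approx -1.2353$)
$- R = \left(-1\right) \left(- \frac{21}{17}\right) = \frac{21}{17}$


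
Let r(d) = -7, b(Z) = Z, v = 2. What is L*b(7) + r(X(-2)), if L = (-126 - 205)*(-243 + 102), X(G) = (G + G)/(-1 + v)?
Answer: 326690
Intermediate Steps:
X(G) = 2*G (X(G) = (G + G)/(-1 + 2) = (2*G)/1 = (2*G)*1 = 2*G)
L = 46671 (L = -331*(-141) = 46671)
L*b(7) + r(X(-2)) = 46671*7 - 7 = 326697 - 7 = 326690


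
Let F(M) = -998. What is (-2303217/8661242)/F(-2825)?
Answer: 2303217/8643919516 ≈ 0.00026646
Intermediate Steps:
(-2303217/8661242)/F(-2825) = -2303217/8661242/(-998) = -2303217*1/8661242*(-1/998) = -2303217/8661242*(-1/998) = 2303217/8643919516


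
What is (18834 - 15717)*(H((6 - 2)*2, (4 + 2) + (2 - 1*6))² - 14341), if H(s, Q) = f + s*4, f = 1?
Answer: -41306484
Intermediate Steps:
H(s, Q) = 1 + 4*s (H(s, Q) = 1 + s*4 = 1 + 4*s)
(18834 - 15717)*(H((6 - 2)*2, (4 + 2) + (2 - 1*6))² - 14341) = (18834 - 15717)*((1 + 4*((6 - 2)*2))² - 14341) = 3117*((1 + 4*(4*2))² - 14341) = 3117*((1 + 4*8)² - 14341) = 3117*((1 + 32)² - 14341) = 3117*(33² - 14341) = 3117*(1089 - 14341) = 3117*(-13252) = -41306484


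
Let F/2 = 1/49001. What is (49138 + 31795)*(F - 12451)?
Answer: -49378149901917/49001 ≈ -1.0077e+9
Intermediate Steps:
F = 2/49001 ≈ 4.0816e-5
(49138 + 31795)*(F - 12451) = (49138 + 31795)*(2/49001 - 12451) = 80933*(-610111449/49001) = -49378149901917/49001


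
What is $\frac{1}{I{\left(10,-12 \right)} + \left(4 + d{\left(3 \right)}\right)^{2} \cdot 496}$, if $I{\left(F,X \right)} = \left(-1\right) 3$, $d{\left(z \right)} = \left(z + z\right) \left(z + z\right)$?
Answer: $\frac{1}{793597} \approx 1.2601 \cdot 10^{-6}$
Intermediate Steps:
$d{\left(z \right)} = 4 z^{2}$ ($d{\left(z \right)} = 2 z 2 z = 4 z^{2}$)
$I{\left(F,X \right)} = -3$
$\frac{1}{I{\left(10,-12 \right)} + \left(4 + d{\left(3 \right)}\right)^{2} \cdot 496} = \frac{1}{-3 + \left(4 + 4 \cdot 3^{2}\right)^{2} \cdot 496} = \frac{1}{-3 + \left(4 + 4 \cdot 9\right)^{2} \cdot 496} = \frac{1}{-3 + \left(4 + 36\right)^{2} \cdot 496} = \frac{1}{-3 + 40^{2} \cdot 496} = \frac{1}{-3 + 1600 \cdot 496} = \frac{1}{-3 + 793600} = \frac{1}{793597}$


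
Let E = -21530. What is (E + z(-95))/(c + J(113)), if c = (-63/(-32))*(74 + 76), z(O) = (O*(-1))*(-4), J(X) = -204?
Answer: -350560/1461 ≈ -239.95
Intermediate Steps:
z(O) = 4*O (z(O) = -O*(-4) = 4*O)
c = 4725/16 (c = -63*(-1/32)*150 = (63/32)*150 = 4725/16 ≈ 295.31)
(E + z(-95))/(c + J(113)) = (-21530 + 4*(-95))/(4725/16 - 204) = (-21530 - 380)/(1461/16) = -21910*16/1461 = -350560/1461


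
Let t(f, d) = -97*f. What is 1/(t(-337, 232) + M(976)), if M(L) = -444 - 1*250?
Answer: 1/31995 ≈ 3.1255e-5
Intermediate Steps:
M(L) = -694 (M(L) = -444 - 250 = -694)
1/(t(-337, 232) + M(976)) = 1/(-97*(-337) - 694) = 1/(32689 - 694) = 1/31995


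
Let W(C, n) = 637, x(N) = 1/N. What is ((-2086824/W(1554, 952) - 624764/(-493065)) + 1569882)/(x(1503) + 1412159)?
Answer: 41085654980814053/37035113646809005 ≈ 1.1094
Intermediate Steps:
((-2086824/W(1554, 952) - 624764/(-493065)) + 1569882)/(x(1503) + 1412159) = ((-2086824/637 - 624764/(-493065)) + 1569882)/(1/1503 + 1412159) = ((-2086824*1/637 - 624764*(-1/493065)) + 1569882)/(1/1503 + 1412159) = ((-2086824/637 + 624764/493065) + 1569882)/(2122474978/1503) = (-1028541900892/314082405 + 1569882)*(1503/2122474978) = (492043772225318/314082405)*(1503/2122474978) = 41085654980814053/37035113646809005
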